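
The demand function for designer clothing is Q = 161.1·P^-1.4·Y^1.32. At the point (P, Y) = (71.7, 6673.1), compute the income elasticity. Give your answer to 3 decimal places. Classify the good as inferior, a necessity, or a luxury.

1.320 (luxury)

For a multiplicative demand Q = A·P^α·Y^β, the income elasticity is β everywhere.
Here β = 1.32, so η = 1.320.
Since η > 1, this is a luxury.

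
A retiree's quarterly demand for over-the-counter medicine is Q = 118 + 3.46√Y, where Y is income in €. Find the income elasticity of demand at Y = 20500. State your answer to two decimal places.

At Y = 20500: Q = 613.397.
dQ/dY = 3.46/(2√Y) = 0.0120828 at this income.
η = (dQ/dY)·(Y/Q) = 0.0120828 × (20500/613.397) = 0.40.

0.40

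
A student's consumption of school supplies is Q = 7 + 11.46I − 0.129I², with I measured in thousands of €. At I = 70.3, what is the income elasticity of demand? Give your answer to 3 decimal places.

-2.681

At I = 70.3: Q = 175.1084.
dQ/dI = 11.46 − 0.258I = -6.67740.
η = (dQ/dI)·(I/Q) = -6.67740 × (70.3/175.1084) = -2.681.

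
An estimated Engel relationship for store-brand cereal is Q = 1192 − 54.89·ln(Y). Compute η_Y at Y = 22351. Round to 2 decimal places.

At Y = 22351: Q = 642.297.
dQ/dY = -54.89/Y = -0.00245582 at this income.
η = (dQ/dY)·(Y/Q) = -0.00245582 × (22351/642.297) = -0.09.

-0.09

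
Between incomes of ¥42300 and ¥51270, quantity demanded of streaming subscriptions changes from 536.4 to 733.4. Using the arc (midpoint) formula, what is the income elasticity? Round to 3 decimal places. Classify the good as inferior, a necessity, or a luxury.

1.618 (luxury)

ΔQ = 733.4 − 536.4 = 197; midpoint Q̄ = (536.4 + 733.4)/2 = 634.9.
ΔI = 51270 − 42300 = 8970; midpoint Ī = (42300 + 51270)/2 = 46785.
η = (ΔQ/Q̄) ÷ (ΔI/Ī) = (197/634.9) ÷ (8970/46785) = 1.618.
η > 1 ⇒ luxury.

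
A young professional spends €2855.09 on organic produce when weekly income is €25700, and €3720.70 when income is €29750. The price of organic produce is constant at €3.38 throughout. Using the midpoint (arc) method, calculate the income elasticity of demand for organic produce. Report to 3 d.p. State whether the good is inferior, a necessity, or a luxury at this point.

1.802 (luxury)

With a constant price, Q₁ = 2855.09/3.38 = 844.701 and Q₂ = 3720.70/3.38 = 1100.799 (equivalently, work directly with expenditure since P cancels).
Midpoint %ΔQ = (3720.70 − 2855.09)/3287.90 = 0.26327; midpoint %ΔI = (29750 − 25700)/27725 = 0.14608.
η = 0.26327 / 0.14608 = 1.802.
η > 1 ⇒ luxury.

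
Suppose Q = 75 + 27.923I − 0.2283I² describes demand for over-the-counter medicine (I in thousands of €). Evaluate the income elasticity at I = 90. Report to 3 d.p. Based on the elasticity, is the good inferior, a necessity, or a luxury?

At I = 90: Q = 738.8400.
dQ/dI = 27.923 − 0.4566I = -13.17100.
η = (dQ/dI)·(I/Q) = -13.17100 × (90/738.8400) = -1.604.
η < 0 ⇒ inferior good.

-1.604 (inferior good)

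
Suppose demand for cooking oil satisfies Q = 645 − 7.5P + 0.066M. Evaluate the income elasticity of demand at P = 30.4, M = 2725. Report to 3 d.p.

0.301

At P = 30.4, M = 2725: Q = 596.850.
Holding P constant, ∂Q/∂M = 0.066.
η_M = (∂Q/∂M)·(M/Q) = 0.066 × (2725/596.850) = 0.301.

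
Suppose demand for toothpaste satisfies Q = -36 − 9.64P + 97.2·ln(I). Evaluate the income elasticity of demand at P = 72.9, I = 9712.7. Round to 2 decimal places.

At P = 72.9, I = 9712.7: Q = 153.656.
Holding P constant, ∂Q/∂I = 97.2/I = 0.0100075.
η_I = (∂Q/∂I)·(I/Q) = 0.0100075 × (9712.7/153.656) = 0.63.

0.63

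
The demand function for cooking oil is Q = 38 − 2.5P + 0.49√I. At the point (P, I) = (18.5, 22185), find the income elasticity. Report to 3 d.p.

At P = 18.5, I = 22185: Q = 64.734.
Holding P constant, ∂Q/∂I = 0.49/(2√I) = 0.00164489.
η_I = (∂Q/∂I)·(I/Q) = 0.00164489 × (22185/64.734) = 0.564.

0.564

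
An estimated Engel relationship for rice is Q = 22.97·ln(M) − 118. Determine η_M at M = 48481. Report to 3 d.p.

0.177

At M = 48481: Q = 129.822.
dQ/dM = 22.97/M = 0.000473794 at this income.
η = (dQ/dM)·(M/Q) = 0.000473794 × (48481/129.822) = 0.177.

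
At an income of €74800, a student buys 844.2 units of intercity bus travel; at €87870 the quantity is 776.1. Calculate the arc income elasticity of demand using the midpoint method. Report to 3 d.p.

ΔQ = 776.1 − 844.2 = -68.1; midpoint Q̄ = (844.2 + 776.1)/2 = 810.15.
ΔI = 87870 − 74800 = 13070; midpoint Ī = (74800 + 87870)/2 = 81335.
η = (ΔQ/Q̄) ÷ (ΔI/Ī) = (-68.1/810.15) ÷ (13070/81335) = -0.523.

-0.523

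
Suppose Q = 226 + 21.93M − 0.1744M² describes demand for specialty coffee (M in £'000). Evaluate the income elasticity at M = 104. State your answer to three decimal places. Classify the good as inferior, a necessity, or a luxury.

At M = 104: Q = 620.4096.
dQ/dM = 21.93 − 0.3488M = -14.34520.
η = (dQ/dM)·(M/Q) = -14.34520 × (104/620.4096) = -2.405.
η < 0 ⇒ inferior good.

-2.405 (inferior good)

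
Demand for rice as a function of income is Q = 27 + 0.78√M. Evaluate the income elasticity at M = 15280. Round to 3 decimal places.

0.391

At M = 15280: Q = 123.418.
dQ/dM = 0.78/(2√M) = 0.00315503 at this income.
η = (dQ/dM)·(M/Q) = 0.00315503 × (15280/123.418) = 0.391.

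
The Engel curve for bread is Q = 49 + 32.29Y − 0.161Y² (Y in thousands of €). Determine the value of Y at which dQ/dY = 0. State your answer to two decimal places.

dQ/dY = 32.29 − 0.322Y.
The good is inferior where dQ/dY < 0. Setting dQ/dY = 0 gives Y = 32.29 / 0.322 = 100.28.

100.28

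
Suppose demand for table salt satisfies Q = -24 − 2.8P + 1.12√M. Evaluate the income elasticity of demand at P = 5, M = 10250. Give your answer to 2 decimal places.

At P = 5, M = 10250: Q = 75.391.
Holding P constant, ∂Q/∂M = 1.12/(2√M) = 0.00553129.
η_M = (∂Q/∂M)·(M/Q) = 0.00553129 × (10250/75.391) = 0.75.

0.75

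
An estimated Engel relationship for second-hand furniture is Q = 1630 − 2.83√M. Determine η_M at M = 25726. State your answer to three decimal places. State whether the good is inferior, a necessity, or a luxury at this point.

-0.193 (inferior good)

At M = 25726: Q = 1176.087.
dQ/dM = -2.83/(2√M) = -0.00882207 at this income.
η = (dQ/dM)·(M/Q) = -0.00882207 × (25726/1176.087) = -0.193.
Since η < 0, the good is an inferior good.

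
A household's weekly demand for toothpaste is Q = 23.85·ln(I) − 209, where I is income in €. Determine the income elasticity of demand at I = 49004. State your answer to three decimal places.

At I = 49004: Q = 48.572.
dQ/dI = 23.85/I = 0.000486695 at this income.
η = (dQ/dI)·(I/Q) = 0.000486695 × (49004/48.572) = 0.491.

0.491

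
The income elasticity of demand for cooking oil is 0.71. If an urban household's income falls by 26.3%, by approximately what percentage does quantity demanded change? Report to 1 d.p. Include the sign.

%ΔQ ≈ η × %ΔI = 0.71 × (-26.3%) = -18.7%.

-18.7%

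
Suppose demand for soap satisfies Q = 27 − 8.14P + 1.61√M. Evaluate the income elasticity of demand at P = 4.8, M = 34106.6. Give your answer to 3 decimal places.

0.521

At P = 4.8, M = 34106.6: Q = 285.262.
Holding P constant, ∂Q/∂M = 1.61/(2√M) = 0.0043589.
η_M = (∂Q/∂M)·(M/Q) = 0.0043589 × (34106.6/285.262) = 0.521.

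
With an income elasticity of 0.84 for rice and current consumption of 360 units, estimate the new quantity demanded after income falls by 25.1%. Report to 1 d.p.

%ΔQ ≈ η × %ΔI = 0.84 × (-25.1%) = -21.084%.
New Q ≈ 360 × (1 − 0.21084) = 284.1.

284.1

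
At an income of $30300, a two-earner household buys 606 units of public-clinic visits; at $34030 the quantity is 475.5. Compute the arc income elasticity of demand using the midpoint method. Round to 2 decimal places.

-2.08

ΔQ = 475.5 − 606 = -130.5; midpoint Q̄ = (606 + 475.5)/2 = 540.75.
ΔI = 34030 − 30300 = 3730; midpoint Ī = (30300 + 34030)/2 = 32165.
η = (ΔQ/Q̄) ÷ (ΔI/Ī) = (-130.5/540.75) ÷ (3730/32165) = -2.08.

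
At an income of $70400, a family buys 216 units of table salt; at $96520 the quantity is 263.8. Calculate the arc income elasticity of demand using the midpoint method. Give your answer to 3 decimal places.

0.637

ΔQ = 263.8 − 216 = 47.8; midpoint Q̄ = (216 + 263.8)/2 = 239.9.
ΔI = 96520 − 70400 = 26120; midpoint Ī = (70400 + 96520)/2 = 83460.
η = (ΔQ/Q̄) ÷ (ΔI/Ī) = (47.8/239.9) ÷ (26120/83460) = 0.637.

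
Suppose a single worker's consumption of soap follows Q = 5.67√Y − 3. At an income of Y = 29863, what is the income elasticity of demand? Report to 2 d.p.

At Y = 29863: Q = 976.828.
dQ/dY = 5.67/(2√Y) = 0.0164054 at this income.
η = (dQ/dY)·(Y/Q) = 0.0164054 × (29863/976.828) = 0.50.

0.50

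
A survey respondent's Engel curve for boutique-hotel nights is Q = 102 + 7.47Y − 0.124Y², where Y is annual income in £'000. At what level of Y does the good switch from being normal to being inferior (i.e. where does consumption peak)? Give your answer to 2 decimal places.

dQ/dY = 7.47 − 0.248Y.
The good is inferior where dQ/dY < 0. Setting dQ/dY = 0 gives Y = 7.47 / 0.248 = 30.12.

30.12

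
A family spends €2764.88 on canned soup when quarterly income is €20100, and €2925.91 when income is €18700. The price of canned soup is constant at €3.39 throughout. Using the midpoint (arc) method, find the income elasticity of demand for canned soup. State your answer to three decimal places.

With a constant price, Q₁ = 2764.88/3.39 = 815.599 and Q₂ = 2925.91/3.39 = 863.100 (equivalently, work directly with expenditure since P cancels).
Midpoint %ΔQ = (2925.91 − 2764.88)/2845.40 = 0.05659; midpoint %ΔI = (18700 − 20100)/19400 = -0.07216.
η = 0.05659 / -0.07216 = -0.784.

-0.784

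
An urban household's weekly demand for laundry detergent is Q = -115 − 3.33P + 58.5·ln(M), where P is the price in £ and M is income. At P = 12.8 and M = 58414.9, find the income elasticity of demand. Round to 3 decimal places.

0.121

At P = 12.8, M = 58414.9: Q = 484.433.
Holding P constant, ∂Q/∂M = 58.5/M = 0.00100146.
η_M = (∂Q/∂M)·(M/Q) = 0.00100146 × (58414.9/484.433) = 0.121.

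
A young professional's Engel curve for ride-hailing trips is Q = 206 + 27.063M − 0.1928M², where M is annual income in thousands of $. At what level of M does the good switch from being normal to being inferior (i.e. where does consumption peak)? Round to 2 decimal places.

70.18

dQ/dM = 27.063 − 0.3856M.
The good is inferior where dQ/dM < 0. Setting dQ/dM = 0 gives M = 27.063 / 0.3856 = 70.18.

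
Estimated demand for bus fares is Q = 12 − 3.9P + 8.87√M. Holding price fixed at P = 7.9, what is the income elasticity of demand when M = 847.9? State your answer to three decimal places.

At P = 7.9, M = 847.9: Q = 239.473.
Holding P constant, ∂Q/∂M = 8.87/(2√M) = 0.152308.
η_M = (∂Q/∂M)·(M/Q) = 0.152308 × (847.9/239.473) = 0.539.

0.539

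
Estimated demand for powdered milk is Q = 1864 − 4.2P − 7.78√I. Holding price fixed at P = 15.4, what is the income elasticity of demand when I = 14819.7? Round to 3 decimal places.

-0.556

At P = 15.4, I = 14819.7: Q = 852.212.
Holding P constant, ∂Q/∂I = -7.78/(2√I) = -0.0319543.
η_I = (∂Q/∂I)·(I/Q) = -0.0319543 × (14819.7/852.212) = -0.556.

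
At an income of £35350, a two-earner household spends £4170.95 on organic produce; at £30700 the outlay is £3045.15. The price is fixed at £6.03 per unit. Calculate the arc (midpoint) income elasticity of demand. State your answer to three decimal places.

With a constant price, Q₁ = 4170.95/6.03 = 691.700 and Q₂ = 3045.15/6.03 = 505.000 (equivalently, work directly with expenditure since P cancels).
Midpoint %ΔQ = (3045.15 − 4170.95)/3608.05 = -0.31202; midpoint %ΔI = (30700 − 35350)/33025 = -0.14080.
η = -0.31202 / -0.14080 = 2.216.

2.216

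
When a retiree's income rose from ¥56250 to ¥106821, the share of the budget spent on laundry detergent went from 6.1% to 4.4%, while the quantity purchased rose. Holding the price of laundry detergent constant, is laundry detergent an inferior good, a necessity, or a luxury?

necessity

Quantity rises but the budget share falls as income rises, so 0 < η < 1.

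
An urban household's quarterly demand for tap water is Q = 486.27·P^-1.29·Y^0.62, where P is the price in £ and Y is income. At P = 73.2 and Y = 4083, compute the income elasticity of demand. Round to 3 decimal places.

0.620

For a multiplicative demand Q = A·P^α·Y^β, the income elasticity is β everywhere.
Here β = 0.62, so η = 0.620.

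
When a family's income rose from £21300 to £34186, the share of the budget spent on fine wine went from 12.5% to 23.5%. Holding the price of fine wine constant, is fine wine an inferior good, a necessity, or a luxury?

luxury

The budget share rises as income rises, so η > 1.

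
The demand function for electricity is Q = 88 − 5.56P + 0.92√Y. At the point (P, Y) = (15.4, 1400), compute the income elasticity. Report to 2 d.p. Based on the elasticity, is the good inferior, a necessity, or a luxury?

0.47 (necessity)

At P = 15.4, Y = 1400: Q = 36.799.
Holding P constant, ∂Q/∂Y = 0.92/(2√Y) = 0.012294.
η_Y = (∂Q/∂Y)·(Y/Q) = 0.012294 × (1400/36.799) = 0.47.
Since 0 < η < 1, this is a necessity.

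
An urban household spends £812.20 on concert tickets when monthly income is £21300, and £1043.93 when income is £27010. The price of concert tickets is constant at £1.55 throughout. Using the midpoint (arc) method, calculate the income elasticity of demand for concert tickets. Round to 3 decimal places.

1.056

With a constant price, Q₁ = 812.20/1.55 = 524.000 and Q₂ = 1043.93/1.55 = 673.503 (equivalently, work directly with expenditure since P cancels).
Midpoint %ΔQ = (1043.93 − 812.20)/928.07 = 0.24969; midpoint %ΔI = (27010 − 21300)/24155 = 0.23639.
η = 0.24969 / 0.23639 = 1.056.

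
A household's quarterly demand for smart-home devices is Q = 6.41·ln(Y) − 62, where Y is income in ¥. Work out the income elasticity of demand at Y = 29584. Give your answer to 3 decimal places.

1.606

At Y = 29584: Q = 3.991.
dQ/dY = 6.41/Y = 0.000216671 at this income.
η = (dQ/dY)·(Y/Q) = 0.000216671 × (29584/3.991) = 1.606.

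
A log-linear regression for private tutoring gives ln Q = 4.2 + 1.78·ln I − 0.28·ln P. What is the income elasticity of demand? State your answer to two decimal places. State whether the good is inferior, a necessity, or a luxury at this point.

1.78 (luxury)

In a log-linear demand, the coefficient on ln I is the income elasticity.
So η = 1.78.
η > 1 ⇒ luxury.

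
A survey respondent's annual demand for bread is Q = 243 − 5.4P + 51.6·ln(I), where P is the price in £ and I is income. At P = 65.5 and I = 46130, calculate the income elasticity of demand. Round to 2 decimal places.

At P = 65.5, I = 46130: Q = 443.444.
Holding P constant, ∂Q/∂I = 51.6/I = 0.00111858.
η_I = (∂Q/∂I)·(I/Q) = 0.00111858 × (46130/443.444) = 0.12.

0.12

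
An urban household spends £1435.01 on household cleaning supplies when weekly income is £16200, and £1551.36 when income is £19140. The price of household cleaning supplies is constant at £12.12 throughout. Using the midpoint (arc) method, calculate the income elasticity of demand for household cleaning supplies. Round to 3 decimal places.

With a constant price, Q₁ = 1435.01/12.12 = 118.400 and Q₂ = 1551.36/12.12 = 128.000 (equivalently, work directly with expenditure since P cancels).
Midpoint %ΔQ = (1551.36 − 1435.01)/1493.19 = 0.07792; midpoint %ΔI = (19140 − 16200)/17670 = 0.16638.
η = 0.07792 / 0.16638 = 0.468.

0.468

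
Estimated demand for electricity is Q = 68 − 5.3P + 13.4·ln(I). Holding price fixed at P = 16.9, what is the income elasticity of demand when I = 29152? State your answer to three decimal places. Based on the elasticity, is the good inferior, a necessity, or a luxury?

0.115 (necessity)

At P = 16.9, I = 29152: Q = 116.186.
Holding P constant, ∂Q/∂I = 13.4/I = 0.00045966.
η_I = (∂Q/∂I)·(I/Q) = 0.00045966 × (29152/116.186) = 0.115.
Since 0 < η < 1, this is a necessity.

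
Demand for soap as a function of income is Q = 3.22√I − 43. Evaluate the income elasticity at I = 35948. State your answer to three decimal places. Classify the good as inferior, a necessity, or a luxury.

0.538 (necessity)

At I = 35948: Q = 567.511.
dQ/dI = 3.22/(2√I) = 0.00849158 at this income.
η = (dQ/dI)·(I/Q) = 0.00849158 × (35948/567.511) = 0.538.
Since 0 < η < 1, the good is a necessity.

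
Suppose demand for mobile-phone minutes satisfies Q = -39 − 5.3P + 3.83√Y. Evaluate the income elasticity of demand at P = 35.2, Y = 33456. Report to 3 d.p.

0.737

At P = 35.2, Y = 33456: Q = 474.985.
Holding P constant, ∂Q/∂Y = 3.83/(2√Y) = 0.0104696.
η_Y = (∂Q/∂Y)·(Y/Q) = 0.0104696 × (33456/474.985) = 0.737.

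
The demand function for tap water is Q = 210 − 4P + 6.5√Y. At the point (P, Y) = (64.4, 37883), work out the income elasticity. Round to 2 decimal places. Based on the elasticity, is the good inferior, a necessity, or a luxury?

0.52 (necessity)

At P = 64.4, Y = 37883: Q = 1217.531.
Holding P constant, ∂Q/∂Y = 6.5/(2√Y) = 0.0166979.
η_Y = (∂Q/∂Y)·(Y/Q) = 0.0166979 × (37883/1217.531) = 0.52.
Since 0 < η < 1, this is a necessity.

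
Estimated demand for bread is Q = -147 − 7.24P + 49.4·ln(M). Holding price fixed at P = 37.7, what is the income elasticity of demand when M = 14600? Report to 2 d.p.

At P = 37.7, M = 14600: Q = 53.738.
Holding P constant, ∂Q/∂M = 49.4/M = 0.00338356.
η_M = (∂Q/∂M)·(M/Q) = 0.00338356 × (14600/53.738) = 0.92.

0.92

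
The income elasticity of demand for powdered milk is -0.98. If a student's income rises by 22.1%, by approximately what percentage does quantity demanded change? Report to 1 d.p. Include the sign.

%ΔQ ≈ η × %ΔI = -0.98 × 22.1% = -21.7%.

-21.7%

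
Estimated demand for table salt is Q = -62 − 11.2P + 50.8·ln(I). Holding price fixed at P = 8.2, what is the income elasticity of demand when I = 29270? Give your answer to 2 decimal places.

0.14

At P = 8.2, I = 29270: Q = 368.603.
Holding P constant, ∂Q/∂I = 50.8/I = 0.00173557.
η_I = (∂Q/∂I)·(I/Q) = 0.00173557 × (29270/368.603) = 0.14.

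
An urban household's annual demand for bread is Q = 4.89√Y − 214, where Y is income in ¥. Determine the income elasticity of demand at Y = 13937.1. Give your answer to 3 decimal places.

At Y = 13937.1: Q = 363.291.
dQ/dY = 4.89/(2√Y) = 0.0207106 at this income.
η = (dQ/dY)·(Y/Q) = 0.0207106 × (13937.1/363.291) = 0.795.

0.795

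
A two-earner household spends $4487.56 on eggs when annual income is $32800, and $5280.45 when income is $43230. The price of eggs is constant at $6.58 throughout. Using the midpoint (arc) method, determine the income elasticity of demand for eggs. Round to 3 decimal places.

With a constant price, Q₁ = 4487.56/6.58 = 682.000 and Q₂ = 5280.45/6.58 = 802.500 (equivalently, work directly with expenditure since P cancels).
Midpoint %ΔQ = (5280.45 − 4487.56)/4884.01 = 0.16234; midpoint %ΔI = (43230 − 32800)/38015 = 0.27437.
η = 0.16234 / 0.27437 = 0.592.

0.592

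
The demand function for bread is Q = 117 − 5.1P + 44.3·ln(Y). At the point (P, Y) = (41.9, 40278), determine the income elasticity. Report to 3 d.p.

0.119

At P = 41.9, Y = 40278: Q = 373.048.
Holding P constant, ∂Q/∂Y = 44.3/Y = 0.00109986.
η_Y = (∂Q/∂Y)·(Y/Q) = 0.00109986 × (40278/373.048) = 0.119.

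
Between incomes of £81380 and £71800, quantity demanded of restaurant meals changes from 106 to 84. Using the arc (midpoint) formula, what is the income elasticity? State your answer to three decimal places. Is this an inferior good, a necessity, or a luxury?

1.851 (luxury)

ΔQ = 84 − 106 = -22; midpoint Q̄ = (106 + 84)/2 = 95.
ΔI = 71800 − 81380 = -9580; midpoint Ī = (81380 + 71800)/2 = 76590.
η = (ΔQ/Q̄) ÷ (ΔI/Ī) = (-22/95) ÷ (-9580/76590) = 1.851.
η > 1 ⇒ luxury.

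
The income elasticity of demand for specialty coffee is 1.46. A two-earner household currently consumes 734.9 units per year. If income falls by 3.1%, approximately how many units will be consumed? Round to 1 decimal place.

%ΔQ ≈ η × %ΔI = 1.46 × (-3.1%) = -4.526%.
New Q ≈ 734.9 × (1 − 0.04526) = 701.6.

701.6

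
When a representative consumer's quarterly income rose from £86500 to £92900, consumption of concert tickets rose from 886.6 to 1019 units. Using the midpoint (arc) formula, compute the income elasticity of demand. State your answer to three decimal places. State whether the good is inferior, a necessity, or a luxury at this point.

1.948 (luxury)

ΔQ = 1019 − 886.6 = 132.4; midpoint Q̄ = (886.6 + 1019)/2 = 952.8.
ΔI = 92900 − 86500 = 6400; midpoint Ī = (86500 + 92900)/2 = 89700.
η = (ΔQ/Q̄) ÷ (ΔI/Ī) = (132.4/952.8) ÷ (6400/89700) = 1.948.
η > 1 ⇒ luxury.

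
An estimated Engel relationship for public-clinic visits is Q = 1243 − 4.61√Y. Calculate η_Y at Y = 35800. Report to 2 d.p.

At Y = 35800: Q = 370.747.
dQ/dY = -4.61/(2√Y) = -0.0121823 at this income.
η = (dQ/dY)·(Y/Q) = -0.0121823 × (35800/370.747) = -1.18.

-1.18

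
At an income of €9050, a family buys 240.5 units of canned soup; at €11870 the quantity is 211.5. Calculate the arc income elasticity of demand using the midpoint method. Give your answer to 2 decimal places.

ΔQ = 211.5 − 240.5 = -29; midpoint Q̄ = (240.5 + 211.5)/2 = 226.
ΔI = 11870 − 9050 = 2820; midpoint Ī = (9050 + 11870)/2 = 10460.
η = (ΔQ/Q̄) ÷ (ΔI/Ī) = (-29/226) ÷ (2820/10460) = -0.48.

-0.48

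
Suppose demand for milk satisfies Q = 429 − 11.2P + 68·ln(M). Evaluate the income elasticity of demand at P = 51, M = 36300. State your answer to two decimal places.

0.12

At P = 51, M = 36300: Q = 571.771.
Holding P constant, ∂Q/∂M = 68/M = 0.00187328.
η_M = (∂Q/∂M)·(M/Q) = 0.00187328 × (36300/571.771) = 0.12.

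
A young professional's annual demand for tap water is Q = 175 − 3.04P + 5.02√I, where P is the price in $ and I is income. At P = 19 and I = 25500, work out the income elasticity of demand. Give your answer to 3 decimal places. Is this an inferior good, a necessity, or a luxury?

At P = 19, I = 25500: Q = 918.870.
Holding P constant, ∂Q/∂I = 5.02/(2√I) = 0.0157182.
η_I = (∂Q/∂I)·(I/Q) = 0.0157182 × (25500/918.870) = 0.436.
Since 0 < η < 1, this is a necessity.

0.436 (necessity)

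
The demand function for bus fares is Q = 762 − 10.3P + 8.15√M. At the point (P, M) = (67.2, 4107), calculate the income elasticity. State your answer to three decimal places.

0.441

At P = 67.2, M = 4107: Q = 592.140.
Holding P constant, ∂Q/∂M = 8.15/(2√M) = 0.0635865.
η_M = (∂Q/∂M)·(M/Q) = 0.0635865 × (4107/592.140) = 0.441.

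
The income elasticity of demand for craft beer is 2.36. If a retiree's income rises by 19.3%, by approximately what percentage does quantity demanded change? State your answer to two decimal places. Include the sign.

%ΔQ ≈ η × %ΔI = 2.36 × 19.3% = 45.55%.

45.55%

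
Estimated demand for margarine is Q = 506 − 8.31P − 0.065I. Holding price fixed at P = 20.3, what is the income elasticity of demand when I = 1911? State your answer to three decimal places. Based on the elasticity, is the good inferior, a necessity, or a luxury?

-0.583 (inferior good)

At P = 20.3, I = 1911: Q = 213.092.
Holding P constant, ∂Q/∂I = −0.065.
η_I = (∂Q/∂I)·(I/Q) = -0.065 × (1911/213.092) = -0.583.
Since η < 0, this is an inferior good.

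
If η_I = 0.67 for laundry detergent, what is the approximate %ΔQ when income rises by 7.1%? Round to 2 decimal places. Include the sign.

%ΔQ ≈ η × %ΔI = 0.67 × 7.1% = 4.76%.

4.76%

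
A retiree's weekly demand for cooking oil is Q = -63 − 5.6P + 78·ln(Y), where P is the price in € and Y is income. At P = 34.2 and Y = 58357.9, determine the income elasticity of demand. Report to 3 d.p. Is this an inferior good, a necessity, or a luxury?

0.130 (necessity)

At P = 34.2, Y = 58357.9: Q = 601.479.
Holding P constant, ∂Q/∂Y = 78/Y = 0.00133658.
η_Y = (∂Q/∂Y)·(Y/Q) = 0.00133658 × (58357.9/601.479) = 0.130.
Since 0 < η < 1, this is a necessity.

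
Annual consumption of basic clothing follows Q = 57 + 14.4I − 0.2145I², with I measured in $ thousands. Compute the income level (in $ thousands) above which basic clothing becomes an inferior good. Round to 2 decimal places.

33.57

dQ/dI = 14.4 − 0.429I.
The good is inferior where dQ/dI < 0. Setting dQ/dI = 0 gives I = 14.4 / 0.429 = 33.57.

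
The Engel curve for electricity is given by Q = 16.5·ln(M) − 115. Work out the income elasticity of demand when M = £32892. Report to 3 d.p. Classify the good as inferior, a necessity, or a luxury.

0.291 (necessity)

At M = 32892: Q = 56.616.
dQ/dM = 16.5/M = 0.000501642 at this income.
η = (dQ/dM)·(M/Q) = 0.000501642 × (32892/56.616) = 0.291.
Since 0 < η < 1, the good is a necessity.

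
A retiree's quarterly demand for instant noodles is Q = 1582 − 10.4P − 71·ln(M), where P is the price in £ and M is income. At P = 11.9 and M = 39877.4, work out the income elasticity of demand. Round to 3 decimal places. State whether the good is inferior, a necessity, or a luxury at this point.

At P = 11.9, M = 39877.4: Q = 706.097.
Holding P constant, ∂Q/∂M = -71/M = -0.00178046.
η_M = (∂Q/∂M)·(M/Q) = -0.00178046 × (39877.4/706.097) = -0.101.
Since η < 0, this is an inferior good.

-0.101 (inferior good)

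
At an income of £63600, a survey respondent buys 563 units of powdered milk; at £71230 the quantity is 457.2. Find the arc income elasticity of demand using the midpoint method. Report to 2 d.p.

-1.83

ΔQ = 457.2 − 563 = -105.8; midpoint Q̄ = (563 + 457.2)/2 = 510.1.
ΔI = 71230 − 63600 = 7630; midpoint Ī = (63600 + 71230)/2 = 67415.
η = (ΔQ/Q̄) ÷ (ΔI/Ī) = (-105.8/510.1) ÷ (7630/67415) = -1.83.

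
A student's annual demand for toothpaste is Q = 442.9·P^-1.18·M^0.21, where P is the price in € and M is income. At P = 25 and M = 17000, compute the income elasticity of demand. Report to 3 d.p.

For a multiplicative demand Q = A·P^α·M^β, the income elasticity is β everywhere.
Here β = 0.21, so η = 0.210.

0.210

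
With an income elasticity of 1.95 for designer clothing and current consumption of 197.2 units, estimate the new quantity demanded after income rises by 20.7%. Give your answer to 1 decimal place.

276.8

%ΔQ ≈ η × %ΔI = 1.95 × 20.7% = 40.365%.
New Q ≈ 197.2 × (1 + 0.40365) = 276.8.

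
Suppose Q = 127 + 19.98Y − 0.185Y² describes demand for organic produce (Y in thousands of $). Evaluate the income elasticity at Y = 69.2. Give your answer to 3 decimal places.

-0.624

At Y = 69.2: Q = 623.7176.
dQ/dY = 19.98 − 0.37Y = -5.62400.
η = (dQ/dY)·(Y/Q) = -5.62400 × (69.2/623.7176) = -0.624.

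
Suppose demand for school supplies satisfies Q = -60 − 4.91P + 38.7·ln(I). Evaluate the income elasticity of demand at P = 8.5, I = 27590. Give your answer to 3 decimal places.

At P = 8.5, I = 27590: Q = 293.981.
Holding P constant, ∂Q/∂I = 38.7/I = 0.00140268.
η_I = (∂Q/∂I)·(I/Q) = 0.00140268 × (27590/293.981) = 0.132.

0.132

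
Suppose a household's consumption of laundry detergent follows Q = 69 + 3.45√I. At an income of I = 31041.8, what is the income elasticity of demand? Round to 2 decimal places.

At I = 31041.8: Q = 676.845.
dQ/dI = 3.45/(2√I) = 0.00979074 at this income.
η = (dQ/dI)·(I/Q) = 0.00979074 × (31041.8/676.845) = 0.45.

0.45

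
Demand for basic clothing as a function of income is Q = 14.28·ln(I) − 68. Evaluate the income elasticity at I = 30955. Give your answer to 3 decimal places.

At I = 30955: Q = 79.659.
dQ/dI = 14.28/I = 0.000461315 at this income.
η = (dQ/dI)·(I/Q) = 0.000461315 × (30955/79.659) = 0.179.

0.179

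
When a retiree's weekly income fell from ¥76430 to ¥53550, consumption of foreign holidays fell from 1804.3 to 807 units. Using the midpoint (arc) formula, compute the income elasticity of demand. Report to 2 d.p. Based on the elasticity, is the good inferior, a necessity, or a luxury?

2.17 (luxury)

ΔQ = 807 − 1804.3 = -997.3; midpoint Q̄ = (1804.3 + 807)/2 = 1305.65.
ΔI = 53550 − 76430 = -22880; midpoint Ī = (76430 + 53550)/2 = 64990.
η = (ΔQ/Q̄) ÷ (ΔI/Ī) = (-997.3/1305.65) ÷ (-22880/64990) = 2.17.
η > 1 ⇒ luxury.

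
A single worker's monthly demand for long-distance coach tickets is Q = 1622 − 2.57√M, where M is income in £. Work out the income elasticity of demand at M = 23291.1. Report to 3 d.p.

At M = 23291.1: Q = 1229.781.
dQ/dM = -2.57/(2√M) = -0.00841992 at this income.
η = (dQ/dM)·(M/Q) = -0.00841992 × (23291.1/1229.781) = -0.159.

-0.159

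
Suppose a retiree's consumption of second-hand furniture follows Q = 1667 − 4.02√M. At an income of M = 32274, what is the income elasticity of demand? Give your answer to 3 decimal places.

At M = 32274: Q = 944.808.
dQ/dM = -4.02/(2√M) = -0.0111884 at this income.
η = (dQ/dM)·(M/Q) = -0.0111884 × (32274/944.808) = -0.382.

-0.382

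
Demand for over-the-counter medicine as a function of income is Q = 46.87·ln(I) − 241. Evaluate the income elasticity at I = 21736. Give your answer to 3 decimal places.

At I = 21736: Q = 227.078.
dQ/dI = 46.87/I = 0.00215633 at this income.
η = (dQ/dI)·(I/Q) = 0.00215633 × (21736/227.078) = 0.206.

0.206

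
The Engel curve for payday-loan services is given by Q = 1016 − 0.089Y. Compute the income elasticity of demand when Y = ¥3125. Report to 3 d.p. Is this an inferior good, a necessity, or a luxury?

-0.377 (inferior good)

At Y = 3125: Q = 737.875.
dQ/dY = −0.089.
η = (dQ/dY)·(Y/Q) = -0.089 × (3125/737.875) = -0.377.
Since η < 0, the good is an inferior good.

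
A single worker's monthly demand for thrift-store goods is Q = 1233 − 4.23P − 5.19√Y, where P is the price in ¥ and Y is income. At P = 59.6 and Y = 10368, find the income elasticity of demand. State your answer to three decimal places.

-0.584

At P = 59.6, Y = 10368: Q = 452.429.
Holding P constant, ∂Q/∂Y = -5.19/(2√Y) = -0.0254853.
η_Y = (∂Q/∂Y)·(Y/Q) = -0.0254853 × (10368/452.429) = -0.584.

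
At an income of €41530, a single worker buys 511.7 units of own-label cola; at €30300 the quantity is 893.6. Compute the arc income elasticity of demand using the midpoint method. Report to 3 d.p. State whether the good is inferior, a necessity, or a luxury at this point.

-1.738 (inferior good)

ΔQ = 893.6 − 511.7 = 381.9; midpoint Q̄ = (511.7 + 893.6)/2 = 702.65.
ΔI = 30300 − 41530 = -11230; midpoint Ī = (41530 + 30300)/2 = 35915.
η = (ΔQ/Q̄) ÷ (ΔI/Ī) = (381.9/702.65) ÷ (-11230/35915) = -1.738.
η < 0 ⇒ inferior good.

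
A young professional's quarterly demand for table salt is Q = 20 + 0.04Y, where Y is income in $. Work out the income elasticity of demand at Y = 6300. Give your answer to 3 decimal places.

0.926

At Y = 6300: Q = 272.000.
dQ/dY = 0.04.
η = (dQ/dY)·(Y/Q) = 0.04 × (6300/272.000) = 0.926.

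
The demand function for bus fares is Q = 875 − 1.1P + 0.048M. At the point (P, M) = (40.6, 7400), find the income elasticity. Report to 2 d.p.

At P = 40.6, M = 7400: Q = 1185.540.
Holding P constant, ∂Q/∂M = 0.048.
η_M = (∂Q/∂M)·(M/Q) = 0.048 × (7400/1185.540) = 0.30.

0.30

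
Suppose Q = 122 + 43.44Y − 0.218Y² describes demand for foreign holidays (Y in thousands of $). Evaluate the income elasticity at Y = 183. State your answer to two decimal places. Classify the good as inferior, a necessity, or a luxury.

At Y = 183: Q = 770.9180.
dQ/dY = 43.44 − 0.436Y = -36.34800.
η = (dQ/dY)·(Y/Q) = -36.34800 × (183/770.9180) = -8.63.
η < 0 ⇒ inferior good.

-8.63 (inferior good)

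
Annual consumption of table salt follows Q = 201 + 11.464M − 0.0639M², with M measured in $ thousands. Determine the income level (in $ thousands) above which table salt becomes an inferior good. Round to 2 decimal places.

89.70

dQ/dM = 11.464 − 0.1278M.
The good is inferior where dQ/dM < 0. Setting dQ/dM = 0 gives M = 11.464 / 0.1278 = 89.70.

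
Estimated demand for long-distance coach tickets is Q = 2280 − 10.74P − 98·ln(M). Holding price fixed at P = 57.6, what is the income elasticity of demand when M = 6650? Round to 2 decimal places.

-0.12

At P = 57.6, M = 6650: Q = 798.744.
Holding P constant, ∂Q/∂M = -98/M = -0.0147368.
η_M = (∂Q/∂M)·(M/Q) = -0.0147368 × (6650/798.744) = -0.12.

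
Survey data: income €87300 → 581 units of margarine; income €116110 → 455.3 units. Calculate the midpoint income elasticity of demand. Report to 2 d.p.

ΔQ = 455.3 − 581 = -125.7; midpoint Q̄ = (581 + 455.3)/2 = 518.15.
ΔI = 116110 − 87300 = 28810; midpoint Ī = (87300 + 116110)/2 = 101705.
η = (ΔQ/Q̄) ÷ (ΔI/Ī) = (-125.7/518.15) ÷ (28810/101705) = -0.86.

-0.86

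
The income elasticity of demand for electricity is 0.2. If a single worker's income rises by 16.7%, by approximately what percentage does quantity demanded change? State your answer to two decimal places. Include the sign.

3.34%

%ΔQ ≈ η × %ΔI = 0.2 × 16.7% = 3.34%.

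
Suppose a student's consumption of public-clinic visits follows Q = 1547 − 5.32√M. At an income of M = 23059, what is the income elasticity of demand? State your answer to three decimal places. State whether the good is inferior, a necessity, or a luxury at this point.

At M = 23059: Q = 739.148.
dQ/dM = -5.32/(2√M) = -0.0175171 at this income.
η = (dQ/dM)·(M/Q) = -0.0175171 × (23059/739.148) = -0.546.
Since η < 0, the good is an inferior good.

-0.546 (inferior good)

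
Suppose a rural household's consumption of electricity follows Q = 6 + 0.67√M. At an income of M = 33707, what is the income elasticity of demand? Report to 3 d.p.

At M = 33707: Q = 129.008.
dQ/dM = 0.67/(2√M) = 0.00182467 at this income.
η = (dQ/dM)·(M/Q) = 0.00182467 × (33707/129.008) = 0.477.

0.477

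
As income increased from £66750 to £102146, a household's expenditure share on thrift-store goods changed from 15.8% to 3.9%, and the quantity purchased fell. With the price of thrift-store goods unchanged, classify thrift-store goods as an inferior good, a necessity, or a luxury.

Quantity demanded falls as income rises, so η < 0.

inferior good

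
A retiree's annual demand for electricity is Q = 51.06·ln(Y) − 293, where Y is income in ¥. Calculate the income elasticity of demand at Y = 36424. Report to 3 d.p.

0.210

At Y = 36424: Q = 243.282.
dQ/dY = 51.06/Y = 0.00140182 at this income.
η = (dQ/dY)·(Y/Q) = 0.00140182 × (36424/243.282) = 0.210.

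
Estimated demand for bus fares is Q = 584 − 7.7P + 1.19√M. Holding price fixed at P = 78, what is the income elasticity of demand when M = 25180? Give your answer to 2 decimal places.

At P = 78, M = 25180: Q = 172.232.
Holding P constant, ∂Q/∂M = 1.19/(2√M) = 0.00374964.
η_M = (∂Q/∂M)·(M/Q) = 0.00374964 × (25180/172.232) = 0.55.

0.55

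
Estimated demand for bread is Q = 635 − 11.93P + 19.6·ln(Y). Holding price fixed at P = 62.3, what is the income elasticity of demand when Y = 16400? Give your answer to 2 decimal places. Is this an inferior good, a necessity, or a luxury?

0.24 (necessity)

At P = 62.3, Y = 16400: Q = 81.980.
Holding P constant, ∂Q/∂Y = 19.6/Y = 0.00119512.
η_Y = (∂Q/∂Y)·(Y/Q) = 0.00119512 × (16400/81.980) = 0.24.
Since 0 < η < 1, this is a necessity.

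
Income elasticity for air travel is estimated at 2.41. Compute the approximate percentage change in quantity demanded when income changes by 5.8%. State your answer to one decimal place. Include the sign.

%ΔQ ≈ η × %ΔI = 2.41 × 5.8% = 14.0%.

14.0%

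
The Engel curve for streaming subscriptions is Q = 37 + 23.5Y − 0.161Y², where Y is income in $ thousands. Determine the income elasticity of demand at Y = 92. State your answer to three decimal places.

-0.674

At Y = 92: Q = 836.2960.
dQ/dY = 23.5 − 0.322Y = -6.12400.
η = (dQ/dY)·(Y/Q) = -6.12400 × (92/836.2960) = -0.674.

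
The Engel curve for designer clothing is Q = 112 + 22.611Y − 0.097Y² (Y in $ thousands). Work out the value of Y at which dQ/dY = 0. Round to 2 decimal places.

dQ/dY = 22.611 − 0.194Y.
The good is inferior where dQ/dY < 0. Setting dQ/dY = 0 gives Y = 22.611 / 0.194 = 116.55.

116.55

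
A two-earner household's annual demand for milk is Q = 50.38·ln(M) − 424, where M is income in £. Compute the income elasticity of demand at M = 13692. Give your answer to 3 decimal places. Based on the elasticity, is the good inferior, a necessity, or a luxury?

At M = 13692: Q = 55.848.
dQ/dM = 50.38/M = 0.00367952 at this income.
η = (dQ/dM)·(M/Q) = 0.00367952 × (13692/55.848) = 0.902.
Since 0 < η < 1, the good is a necessity.

0.902 (necessity)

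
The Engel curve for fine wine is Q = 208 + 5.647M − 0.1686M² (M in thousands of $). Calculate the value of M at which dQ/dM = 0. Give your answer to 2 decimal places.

dQ/dM = 5.647 − 0.3372M.
The good is inferior where dQ/dM < 0. Setting dQ/dM = 0 gives M = 5.647 / 0.3372 = 16.75.

16.75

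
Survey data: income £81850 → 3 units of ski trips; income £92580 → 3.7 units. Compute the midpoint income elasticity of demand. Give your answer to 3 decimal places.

ΔQ = 3.7 − 3 = 0.7; midpoint Q̄ = (3 + 3.7)/2 = 3.35.
ΔI = 92580 − 81850 = 10730; midpoint Ī = (81850 + 92580)/2 = 87215.
η = (ΔQ/Q̄) ÷ (ΔI/Ī) = (0.7/3.35) ÷ (10730/87215) = 1.698.

1.698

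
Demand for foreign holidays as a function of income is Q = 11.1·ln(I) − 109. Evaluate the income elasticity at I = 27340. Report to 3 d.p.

2.523

At I = 27340: Q = 4.399.
dQ/dI = 11.1/I = 0.000405999 at this income.
η = (dQ/dI)·(I/Q) = 0.000405999 × (27340/4.399) = 2.523.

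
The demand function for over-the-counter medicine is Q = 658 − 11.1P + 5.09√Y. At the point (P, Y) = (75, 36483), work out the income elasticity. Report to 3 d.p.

0.609

At P = 75, Y = 36483: Q = 797.717.
Holding P constant, ∂Q/∂Y = 5.09/(2√Y) = 0.0133242.
η_Y = (∂Q/∂Y)·(Y/Q) = 0.0133242 × (36483/797.717) = 0.609.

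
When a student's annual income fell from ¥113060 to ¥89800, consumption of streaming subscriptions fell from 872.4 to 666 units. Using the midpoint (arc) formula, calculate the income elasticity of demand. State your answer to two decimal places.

ΔQ = 666 − 872.4 = -206.4; midpoint Q̄ = (872.4 + 666)/2 = 769.2.
ΔI = 89800 − 113060 = -23260; midpoint Ī = (113060 + 89800)/2 = 101430.
η = (ΔQ/Q̄) ÷ (ΔI/Ī) = (-206.4/769.2) ÷ (-23260/101430) = 1.17.

1.17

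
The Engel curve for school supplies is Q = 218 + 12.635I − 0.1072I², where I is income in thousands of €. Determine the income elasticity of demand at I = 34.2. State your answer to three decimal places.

At I = 34.2: Q = 524.7316.
dQ/dI = 12.635 − 0.2144I = 5.30252.
η = (dQ/dI)·(I/Q) = 5.30252 × (34.2/524.7316) = 0.346.

0.346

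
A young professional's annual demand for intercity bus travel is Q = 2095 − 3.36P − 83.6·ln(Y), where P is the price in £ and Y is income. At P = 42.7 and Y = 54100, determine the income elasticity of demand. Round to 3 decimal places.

At P = 42.7, Y = 54100: Q = 1040.406.
Holding P constant, ∂Q/∂Y = -83.6/Y = -0.00154529.
η_Y = (∂Q/∂Y)·(Y/Q) = -0.00154529 × (54100/1040.406) = -0.080.

-0.080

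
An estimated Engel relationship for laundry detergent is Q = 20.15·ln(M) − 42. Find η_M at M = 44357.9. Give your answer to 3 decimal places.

0.116

At M = 44357.9: Q = 173.606.
dQ/dM = 20.15/M = 0.00045426 at this income.
η = (dQ/dM)·(M/Q) = 0.00045426 × (44357.9/173.606) = 0.116.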